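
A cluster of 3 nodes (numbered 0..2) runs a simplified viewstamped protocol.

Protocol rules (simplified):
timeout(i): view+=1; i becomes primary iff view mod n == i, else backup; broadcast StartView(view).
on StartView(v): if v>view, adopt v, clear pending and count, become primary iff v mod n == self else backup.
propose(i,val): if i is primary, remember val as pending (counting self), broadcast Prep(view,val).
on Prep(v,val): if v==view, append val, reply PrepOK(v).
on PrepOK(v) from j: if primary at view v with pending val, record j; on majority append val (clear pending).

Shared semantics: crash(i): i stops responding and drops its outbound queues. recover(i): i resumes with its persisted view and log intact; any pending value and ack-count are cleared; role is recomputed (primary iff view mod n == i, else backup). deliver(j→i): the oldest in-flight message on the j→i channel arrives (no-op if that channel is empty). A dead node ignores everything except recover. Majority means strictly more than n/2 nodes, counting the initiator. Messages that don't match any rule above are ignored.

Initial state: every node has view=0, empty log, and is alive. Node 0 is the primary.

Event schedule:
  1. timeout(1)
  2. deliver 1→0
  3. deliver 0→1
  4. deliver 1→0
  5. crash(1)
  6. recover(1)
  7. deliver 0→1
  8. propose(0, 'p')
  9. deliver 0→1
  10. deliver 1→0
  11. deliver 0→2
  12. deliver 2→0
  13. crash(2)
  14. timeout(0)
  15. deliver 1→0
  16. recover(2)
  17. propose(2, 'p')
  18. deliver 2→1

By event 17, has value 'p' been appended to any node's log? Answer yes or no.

step 1 timeout(1): 1={prim,v=1,log=-}
step 2 deliver 1→0: 0={back,v=1,log=-}
step 3 deliver 0→1: —
step 4 deliver 1→0: —
step 5 crash(1): 1={✗prim,v=1,log=-}
step 6 recover(1): 1={prim,v=1,log=-}
step 7 deliver 0→1: —
step 8 propose(0,'p'): —
step 9 deliver 0→1: —
step 10 deliver 1→0: —
step 11 deliver 0→2: —
step 12 deliver 2→0: —
step 13 crash(2): 2={✗back,v=0,log=-}
step 14 timeout(0): 0={back,v=2,log=-}
step 15 deliver 1→0: —
step 16 recover(2): 2={back,v=0,log=-}
step 17 propose(2,'p'): —

no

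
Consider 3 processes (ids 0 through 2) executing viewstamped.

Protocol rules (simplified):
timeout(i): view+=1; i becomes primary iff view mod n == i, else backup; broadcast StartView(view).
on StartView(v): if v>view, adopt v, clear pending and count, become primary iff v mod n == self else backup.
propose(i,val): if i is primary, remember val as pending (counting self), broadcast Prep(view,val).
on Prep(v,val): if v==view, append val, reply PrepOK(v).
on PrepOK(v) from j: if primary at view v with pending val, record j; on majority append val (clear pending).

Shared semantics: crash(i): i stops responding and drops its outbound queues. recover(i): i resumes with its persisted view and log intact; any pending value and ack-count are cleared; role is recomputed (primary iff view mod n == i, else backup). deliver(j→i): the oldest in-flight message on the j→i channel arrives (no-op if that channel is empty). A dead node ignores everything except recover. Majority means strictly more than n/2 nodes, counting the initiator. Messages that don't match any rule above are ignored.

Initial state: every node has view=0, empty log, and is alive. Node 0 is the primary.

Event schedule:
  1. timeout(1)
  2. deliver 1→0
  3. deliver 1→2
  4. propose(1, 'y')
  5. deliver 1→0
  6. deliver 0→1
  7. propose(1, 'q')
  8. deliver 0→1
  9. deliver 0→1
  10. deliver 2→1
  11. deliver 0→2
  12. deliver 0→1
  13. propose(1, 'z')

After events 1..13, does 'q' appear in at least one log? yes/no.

after 1 — timeout(1): n1:prim/v1/[-]
after 2 — deliver 1→0: n0:back/v1/[-]
after 3 — deliver 1→2: n2:back/v1/[-]
after 4 — propose(1,'y'): ·
after 5 — deliver 1→0: n0:back/v1/[y]
after 6 — deliver 0→1: n1:prim/v1/[y]
after 7 — propose(1,'q'): ·
after 8 — deliver 0→1: ·
after 9 — deliver 0→1: ·
after 10 — deliver 2→1: ·
after 11 — deliver 0→2: ·
after 12 — deliver 0→1: ·
after 13 — propose(1,'z'): ·

no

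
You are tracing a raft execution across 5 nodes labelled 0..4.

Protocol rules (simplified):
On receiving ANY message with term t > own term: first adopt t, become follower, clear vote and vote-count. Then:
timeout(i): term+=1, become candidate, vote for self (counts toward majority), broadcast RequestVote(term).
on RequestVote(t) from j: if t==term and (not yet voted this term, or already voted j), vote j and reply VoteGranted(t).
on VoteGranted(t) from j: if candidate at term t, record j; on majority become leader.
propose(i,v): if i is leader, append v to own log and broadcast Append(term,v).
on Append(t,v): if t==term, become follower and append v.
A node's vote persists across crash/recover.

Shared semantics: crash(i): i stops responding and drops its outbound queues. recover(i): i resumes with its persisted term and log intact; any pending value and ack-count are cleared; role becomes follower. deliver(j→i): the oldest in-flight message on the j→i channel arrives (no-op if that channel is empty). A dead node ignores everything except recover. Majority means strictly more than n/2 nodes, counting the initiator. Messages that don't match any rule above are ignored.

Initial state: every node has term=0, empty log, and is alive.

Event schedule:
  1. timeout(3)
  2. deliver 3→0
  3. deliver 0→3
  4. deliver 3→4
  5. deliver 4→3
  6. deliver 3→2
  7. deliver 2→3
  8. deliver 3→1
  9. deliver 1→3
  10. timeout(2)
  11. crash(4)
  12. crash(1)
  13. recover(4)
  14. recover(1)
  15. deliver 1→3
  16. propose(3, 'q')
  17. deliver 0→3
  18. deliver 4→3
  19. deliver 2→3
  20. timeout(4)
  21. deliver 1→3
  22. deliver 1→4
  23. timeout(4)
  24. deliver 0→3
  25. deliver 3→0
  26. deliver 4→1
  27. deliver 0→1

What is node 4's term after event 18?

1

[1] timeout(3) → N3(cand t1 [-])
[2] deliver 3→0 → N0(foll t1 [-])
[3] deliver 0→3 → ∅
[4] deliver 3→4 → N4(foll t1 [-])
[5] deliver 4→3 → N3(lead t1 [-])
[6] deliver 3→2 → N2(foll t1 [-])
[7] deliver 2→3 → ∅
[8] deliver 3→1 → N1(foll t1 [-])
[9] deliver 1→3 → ∅
[10] timeout(2) → N2(cand t2 [-])
[11] crash(4) → N4(✗foll t1 [-])
[12] crash(1) → N1(✗foll t1 [-])
[13] recover(4) → N4(foll t1 [-])
[14] recover(1) → N1(foll t1 [-])
[15] deliver 1→3 → ∅
[16] propose(3,'q') → N3(lead t1 [q])
[17] deliver 0→3 → ∅
[18] deliver 4→3 → ∅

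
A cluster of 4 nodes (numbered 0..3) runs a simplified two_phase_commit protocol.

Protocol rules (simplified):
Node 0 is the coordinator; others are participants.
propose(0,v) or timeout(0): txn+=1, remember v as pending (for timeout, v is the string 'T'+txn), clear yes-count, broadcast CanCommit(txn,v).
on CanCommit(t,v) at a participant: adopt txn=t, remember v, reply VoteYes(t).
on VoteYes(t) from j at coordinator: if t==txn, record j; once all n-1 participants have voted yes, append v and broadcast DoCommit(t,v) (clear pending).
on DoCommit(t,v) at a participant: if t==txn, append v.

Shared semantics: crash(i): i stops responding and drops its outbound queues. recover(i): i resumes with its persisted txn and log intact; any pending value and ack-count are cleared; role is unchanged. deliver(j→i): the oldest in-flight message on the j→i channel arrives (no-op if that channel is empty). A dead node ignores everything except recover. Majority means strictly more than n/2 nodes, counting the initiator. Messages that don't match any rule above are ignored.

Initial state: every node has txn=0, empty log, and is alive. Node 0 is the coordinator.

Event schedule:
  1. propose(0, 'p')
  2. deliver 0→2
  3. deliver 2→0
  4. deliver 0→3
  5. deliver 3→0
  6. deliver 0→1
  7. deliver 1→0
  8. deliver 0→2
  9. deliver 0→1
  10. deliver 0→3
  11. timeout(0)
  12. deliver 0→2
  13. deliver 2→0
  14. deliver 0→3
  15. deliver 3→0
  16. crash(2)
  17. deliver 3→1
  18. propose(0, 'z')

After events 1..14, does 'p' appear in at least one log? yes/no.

yes

e1 propose(0,'p'): 0[coor,t=1,-]
e2 deliver 0→2: 2[part,t=1,-]
e3 deliver 2→0: ·
e4 deliver 0→3: 3[part,t=1,-]
e5 deliver 3→0: ·
e6 deliver 0→1: 1[part,t=1,-]
e7 deliver 1→0: 0[coor,t=1,p]
e8 deliver 0→2: 2[part,t=1,p]
e9 deliver 0→1: 1[part,t=1,p]
e10 deliver 0→3: 3[part,t=1,p]
e11 timeout(0): 0[coor,t=2,p]
e12 deliver 0→2: 2[part,t=2,p]
e13 deliver 2→0: ·
e14 deliver 0→3: 3[part,t=2,p]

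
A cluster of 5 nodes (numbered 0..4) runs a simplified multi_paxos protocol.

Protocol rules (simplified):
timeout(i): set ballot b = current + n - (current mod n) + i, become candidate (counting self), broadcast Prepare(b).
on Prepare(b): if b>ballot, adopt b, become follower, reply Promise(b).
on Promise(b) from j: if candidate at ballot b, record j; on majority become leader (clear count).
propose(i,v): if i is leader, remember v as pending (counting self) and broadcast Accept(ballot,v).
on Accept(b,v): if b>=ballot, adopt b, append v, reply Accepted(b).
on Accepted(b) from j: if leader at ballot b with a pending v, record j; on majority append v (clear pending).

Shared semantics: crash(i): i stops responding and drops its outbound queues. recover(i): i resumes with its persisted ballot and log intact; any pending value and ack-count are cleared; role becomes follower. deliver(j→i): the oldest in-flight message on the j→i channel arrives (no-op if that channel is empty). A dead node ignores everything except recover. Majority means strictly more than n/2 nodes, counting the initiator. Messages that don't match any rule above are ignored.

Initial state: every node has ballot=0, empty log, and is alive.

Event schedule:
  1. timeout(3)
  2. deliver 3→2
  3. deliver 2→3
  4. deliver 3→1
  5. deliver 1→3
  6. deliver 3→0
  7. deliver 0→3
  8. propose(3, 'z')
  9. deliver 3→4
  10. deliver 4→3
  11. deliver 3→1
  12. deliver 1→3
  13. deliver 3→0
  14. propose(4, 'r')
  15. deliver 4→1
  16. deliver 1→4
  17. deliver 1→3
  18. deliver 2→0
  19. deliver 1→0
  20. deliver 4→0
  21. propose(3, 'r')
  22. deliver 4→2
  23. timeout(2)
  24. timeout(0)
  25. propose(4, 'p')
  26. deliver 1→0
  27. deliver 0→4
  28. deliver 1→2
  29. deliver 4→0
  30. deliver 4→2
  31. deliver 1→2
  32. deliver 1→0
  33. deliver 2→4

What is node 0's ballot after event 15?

after 1 — timeout(3): n3:cand/b8/[-]
after 2 — deliver 3→2: n2:foll/b8/[-]
after 3 — deliver 2→3: ·
after 4 — deliver 3→1: n1:foll/b8/[-]
after 5 — deliver 1→3: n3:lead/b8/[-]
after 6 — deliver 3→0: n0:foll/b8/[-]
after 7 — deliver 0→3: ·
after 8 — propose(3,'z'): ·
after 9 — deliver 3→4: n4:foll/b8/[-]
after 10 — deliver 4→3: ·
after 11 — deliver 3→1: n1:foll/b8/[z]
after 12 — deliver 1→3: ·
after 13 — deliver 3→0: n0:foll/b8/[z]
after 14 — propose(4,'r'): ·
after 15 — deliver 4→1: ·

8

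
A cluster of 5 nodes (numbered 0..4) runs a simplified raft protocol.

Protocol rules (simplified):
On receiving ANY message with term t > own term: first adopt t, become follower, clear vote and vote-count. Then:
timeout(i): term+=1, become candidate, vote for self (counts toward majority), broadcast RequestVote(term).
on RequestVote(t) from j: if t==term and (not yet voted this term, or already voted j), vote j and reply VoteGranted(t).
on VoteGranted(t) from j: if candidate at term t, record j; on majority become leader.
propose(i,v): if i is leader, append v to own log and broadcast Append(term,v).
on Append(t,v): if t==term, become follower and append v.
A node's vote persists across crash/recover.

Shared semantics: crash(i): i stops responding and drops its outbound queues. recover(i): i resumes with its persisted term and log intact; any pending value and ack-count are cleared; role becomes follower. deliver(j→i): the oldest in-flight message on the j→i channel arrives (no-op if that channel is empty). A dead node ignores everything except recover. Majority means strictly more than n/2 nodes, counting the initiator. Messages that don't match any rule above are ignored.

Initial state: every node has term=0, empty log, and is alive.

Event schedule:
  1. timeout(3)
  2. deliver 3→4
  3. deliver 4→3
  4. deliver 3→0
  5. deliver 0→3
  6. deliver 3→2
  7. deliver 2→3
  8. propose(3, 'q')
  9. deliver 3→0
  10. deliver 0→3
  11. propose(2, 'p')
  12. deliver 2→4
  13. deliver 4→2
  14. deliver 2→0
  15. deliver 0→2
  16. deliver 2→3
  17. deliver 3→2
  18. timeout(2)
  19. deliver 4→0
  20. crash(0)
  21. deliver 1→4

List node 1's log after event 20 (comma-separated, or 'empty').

e1 timeout(3): 3[cand,t=1,-]
e2 deliver 3→4: 4[foll,t=1,-]
e3 deliver 4→3: ·
e4 deliver 3→0: 0[foll,t=1,-]
e5 deliver 0→3: 3[lead,t=1,-]
e6 deliver 3→2: 2[foll,t=1,-]
e7 deliver 2→3: ·
e8 propose(3,'q'): 3[lead,t=1,q]
e9 deliver 3→0: 0[foll,t=1,q]
e10 deliver 0→3: ·
e11 propose(2,'p'): ·
e12 deliver 2→4: ·
e13 deliver 4→2: ·
e14 deliver 2→0: ·
e15 deliver 0→2: ·
e16 deliver 2→3: ·
e17 deliver 3→2: 2[foll,t=1,q]
e18 timeout(2): 2[cand,t=2,q]
e19 deliver 4→0: ·
e20 crash(0): 0[✗foll,t=1,q]

empty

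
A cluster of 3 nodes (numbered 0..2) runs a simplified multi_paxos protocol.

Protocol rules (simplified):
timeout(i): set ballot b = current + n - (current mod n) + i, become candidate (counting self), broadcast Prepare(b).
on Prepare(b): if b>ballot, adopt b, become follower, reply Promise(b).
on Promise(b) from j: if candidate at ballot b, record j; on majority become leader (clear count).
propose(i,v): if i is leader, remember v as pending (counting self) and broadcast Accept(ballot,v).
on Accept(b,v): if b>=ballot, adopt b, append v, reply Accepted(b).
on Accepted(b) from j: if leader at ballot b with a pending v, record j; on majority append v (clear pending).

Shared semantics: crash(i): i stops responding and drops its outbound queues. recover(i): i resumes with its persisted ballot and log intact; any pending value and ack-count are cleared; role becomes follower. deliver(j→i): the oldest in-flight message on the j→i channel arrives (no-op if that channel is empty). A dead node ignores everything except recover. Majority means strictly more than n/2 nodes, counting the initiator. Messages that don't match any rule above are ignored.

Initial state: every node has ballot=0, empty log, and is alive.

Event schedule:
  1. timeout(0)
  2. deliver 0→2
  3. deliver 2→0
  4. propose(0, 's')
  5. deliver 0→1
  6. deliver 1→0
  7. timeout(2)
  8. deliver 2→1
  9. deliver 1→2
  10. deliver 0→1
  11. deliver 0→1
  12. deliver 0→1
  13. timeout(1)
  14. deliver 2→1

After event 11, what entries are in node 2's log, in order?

e1 timeout(0): 0[cand,b=3,-]
e2 deliver 0→2: 2[foll,b=3,-]
e3 deliver 2→0: 0[lead,b=3,-]
e4 propose(0,'s'): ·
e5 deliver 0→1: 1[foll,b=3,-]
e6 deliver 1→0: ·
e7 timeout(2): 2[cand,b=8,-]
e8 deliver 2→1: 1[foll,b=8,-]
e9 deliver 1→2: 2[lead,b=8,-]
e10 deliver 0→1: ·
e11 deliver 0→1: ·

empty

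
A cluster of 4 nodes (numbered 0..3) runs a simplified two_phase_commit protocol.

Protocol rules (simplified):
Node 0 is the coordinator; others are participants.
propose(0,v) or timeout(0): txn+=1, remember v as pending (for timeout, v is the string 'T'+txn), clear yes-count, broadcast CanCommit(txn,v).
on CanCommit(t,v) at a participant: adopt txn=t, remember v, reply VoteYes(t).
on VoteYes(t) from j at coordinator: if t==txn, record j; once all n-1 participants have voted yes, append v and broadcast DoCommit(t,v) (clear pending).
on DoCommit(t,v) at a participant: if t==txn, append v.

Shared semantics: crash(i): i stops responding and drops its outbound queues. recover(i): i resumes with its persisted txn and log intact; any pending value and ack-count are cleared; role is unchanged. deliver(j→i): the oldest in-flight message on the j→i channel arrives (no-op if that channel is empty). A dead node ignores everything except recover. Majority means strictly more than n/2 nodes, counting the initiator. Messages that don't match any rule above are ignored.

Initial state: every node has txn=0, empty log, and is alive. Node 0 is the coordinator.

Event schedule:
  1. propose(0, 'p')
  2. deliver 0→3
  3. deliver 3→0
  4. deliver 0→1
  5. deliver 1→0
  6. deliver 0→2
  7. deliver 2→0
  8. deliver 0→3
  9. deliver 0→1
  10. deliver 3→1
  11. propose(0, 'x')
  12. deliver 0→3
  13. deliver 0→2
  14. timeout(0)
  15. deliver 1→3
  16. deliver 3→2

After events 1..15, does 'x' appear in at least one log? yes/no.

e1 propose(0,'p'): 0[coor,t=1,-]
e2 deliver 0→3: 3[part,t=1,-]
e3 deliver 3→0: ·
e4 deliver 0→1: 1[part,t=1,-]
e5 deliver 1→0: ·
e6 deliver 0→2: 2[part,t=1,-]
e7 deliver 2→0: 0[coor,t=1,p]
e8 deliver 0→3: 3[part,t=1,p]
e9 deliver 0→1: 1[part,t=1,p]
e10 deliver 3→1: ·
e11 propose(0,'x'): 0[coor,t=2,p]
e12 deliver 0→3: 3[part,t=2,p]
e13 deliver 0→2: 2[part,t=1,p]
e14 timeout(0): 0[coor,t=3,p]
e15 deliver 1→3: ·

no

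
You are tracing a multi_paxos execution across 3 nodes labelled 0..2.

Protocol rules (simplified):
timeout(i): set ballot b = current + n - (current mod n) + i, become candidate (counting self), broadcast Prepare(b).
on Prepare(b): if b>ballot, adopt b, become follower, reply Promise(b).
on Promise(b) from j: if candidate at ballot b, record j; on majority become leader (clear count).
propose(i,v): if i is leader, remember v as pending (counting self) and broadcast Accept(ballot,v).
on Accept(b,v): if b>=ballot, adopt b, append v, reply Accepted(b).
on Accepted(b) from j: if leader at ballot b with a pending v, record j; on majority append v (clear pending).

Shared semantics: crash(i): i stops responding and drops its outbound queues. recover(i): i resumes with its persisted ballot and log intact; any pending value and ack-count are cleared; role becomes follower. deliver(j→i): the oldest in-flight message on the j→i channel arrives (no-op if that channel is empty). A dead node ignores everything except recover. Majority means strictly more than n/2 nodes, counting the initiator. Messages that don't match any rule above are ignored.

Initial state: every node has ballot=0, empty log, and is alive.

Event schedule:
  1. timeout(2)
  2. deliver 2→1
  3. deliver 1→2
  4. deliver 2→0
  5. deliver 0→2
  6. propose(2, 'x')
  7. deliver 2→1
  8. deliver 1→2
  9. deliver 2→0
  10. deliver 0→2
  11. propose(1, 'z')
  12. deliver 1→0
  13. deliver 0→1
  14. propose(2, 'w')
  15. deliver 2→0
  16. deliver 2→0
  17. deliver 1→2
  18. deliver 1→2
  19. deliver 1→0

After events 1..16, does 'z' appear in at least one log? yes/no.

no

1. timeout(2):  <2:cand b5 ->
2. deliver 2→1:  <1:foll b5 ->
3. deliver 1→2:  <2:lead b5 ->
4. deliver 2→0:  <0:foll b5 ->
5. deliver 0→2:  nop
6. propose(2,'x'):  nop
7. deliver 2→1:  <1:foll b5 x>
8. deliver 1→2:  <2:lead b5 x>
9. deliver 2→0:  <0:foll b5 x>
10. deliver 0→2:  nop
11. propose(1,'z'):  nop
12. deliver 1→0:  nop
13. deliver 0→1:  nop
14. propose(2,'w'):  nop
15. deliver 2→0:  <0:foll b5 x,w>
16. deliver 2→0:  nop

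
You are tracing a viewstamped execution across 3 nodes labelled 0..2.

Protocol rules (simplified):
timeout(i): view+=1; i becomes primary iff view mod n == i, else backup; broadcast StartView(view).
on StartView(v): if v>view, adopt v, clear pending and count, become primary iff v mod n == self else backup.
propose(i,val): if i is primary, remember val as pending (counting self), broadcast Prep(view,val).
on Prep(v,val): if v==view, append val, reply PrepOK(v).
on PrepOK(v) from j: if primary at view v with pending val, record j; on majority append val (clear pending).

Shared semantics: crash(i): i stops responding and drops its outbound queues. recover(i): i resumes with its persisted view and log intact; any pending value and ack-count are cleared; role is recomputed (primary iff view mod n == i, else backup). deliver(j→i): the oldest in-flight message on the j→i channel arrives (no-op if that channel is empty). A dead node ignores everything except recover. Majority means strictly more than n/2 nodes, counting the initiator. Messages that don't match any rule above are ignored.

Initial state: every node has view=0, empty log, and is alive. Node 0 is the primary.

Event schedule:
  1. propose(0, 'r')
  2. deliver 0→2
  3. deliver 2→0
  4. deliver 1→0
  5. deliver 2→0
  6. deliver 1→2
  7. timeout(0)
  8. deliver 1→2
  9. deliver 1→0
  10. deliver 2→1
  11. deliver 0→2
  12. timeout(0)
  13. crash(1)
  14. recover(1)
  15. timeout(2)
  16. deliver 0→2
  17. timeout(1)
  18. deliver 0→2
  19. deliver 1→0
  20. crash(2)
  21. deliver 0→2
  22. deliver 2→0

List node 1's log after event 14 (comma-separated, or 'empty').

empty

[1] propose(0,'r') → ∅
[2] deliver 0→2 → N2(back v0 [r])
[3] deliver 2→0 → N0(prim v0 [r])
[4] deliver 1→0 → ∅
[5] deliver 2→0 → ∅
[6] deliver 1→2 → ∅
[7] timeout(0) → N0(back v1 [r])
[8] deliver 1→2 → ∅
[9] deliver 1→0 → ∅
[10] deliver 2→1 → ∅
[11] deliver 0→2 → N2(back v1 [r])
[12] timeout(0) → N0(back v2 [r])
[13] crash(1) → N1(✗back v0 [-])
[14] recover(1) → N1(back v0 [-])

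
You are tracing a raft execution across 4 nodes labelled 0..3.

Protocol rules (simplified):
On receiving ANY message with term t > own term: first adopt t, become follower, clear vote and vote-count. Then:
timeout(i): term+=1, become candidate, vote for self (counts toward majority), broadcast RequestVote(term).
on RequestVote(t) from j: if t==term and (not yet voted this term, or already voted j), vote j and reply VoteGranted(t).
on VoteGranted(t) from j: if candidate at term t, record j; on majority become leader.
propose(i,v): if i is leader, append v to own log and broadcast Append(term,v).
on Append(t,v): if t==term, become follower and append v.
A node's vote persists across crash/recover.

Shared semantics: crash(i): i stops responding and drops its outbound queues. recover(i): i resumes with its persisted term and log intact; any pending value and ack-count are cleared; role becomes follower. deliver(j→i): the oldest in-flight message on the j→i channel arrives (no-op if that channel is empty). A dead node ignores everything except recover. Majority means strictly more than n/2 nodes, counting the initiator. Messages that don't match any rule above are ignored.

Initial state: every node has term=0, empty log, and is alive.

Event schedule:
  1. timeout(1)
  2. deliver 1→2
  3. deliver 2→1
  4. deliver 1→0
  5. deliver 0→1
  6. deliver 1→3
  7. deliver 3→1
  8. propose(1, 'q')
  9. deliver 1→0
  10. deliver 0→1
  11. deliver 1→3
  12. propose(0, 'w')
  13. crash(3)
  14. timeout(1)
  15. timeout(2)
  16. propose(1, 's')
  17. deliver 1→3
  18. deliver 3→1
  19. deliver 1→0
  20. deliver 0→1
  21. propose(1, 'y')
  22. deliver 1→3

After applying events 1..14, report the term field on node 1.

e1 timeout(1): 1[cand,t=1,-]
e2 deliver 1→2: 2[foll,t=1,-]
e3 deliver 2→1: ·
e4 deliver 1→0: 0[foll,t=1,-]
e5 deliver 0→1: 1[lead,t=1,-]
e6 deliver 1→3: 3[foll,t=1,-]
e7 deliver 3→1: ·
e8 propose(1,'q'): 1[lead,t=1,q]
e9 deliver 1→0: 0[foll,t=1,q]
e10 deliver 0→1: ·
e11 deliver 1→3: 3[foll,t=1,q]
e12 propose(0,'w'): ·
e13 crash(3): 3[✗foll,t=1,q]
e14 timeout(1): 1[cand,t=2,q]

2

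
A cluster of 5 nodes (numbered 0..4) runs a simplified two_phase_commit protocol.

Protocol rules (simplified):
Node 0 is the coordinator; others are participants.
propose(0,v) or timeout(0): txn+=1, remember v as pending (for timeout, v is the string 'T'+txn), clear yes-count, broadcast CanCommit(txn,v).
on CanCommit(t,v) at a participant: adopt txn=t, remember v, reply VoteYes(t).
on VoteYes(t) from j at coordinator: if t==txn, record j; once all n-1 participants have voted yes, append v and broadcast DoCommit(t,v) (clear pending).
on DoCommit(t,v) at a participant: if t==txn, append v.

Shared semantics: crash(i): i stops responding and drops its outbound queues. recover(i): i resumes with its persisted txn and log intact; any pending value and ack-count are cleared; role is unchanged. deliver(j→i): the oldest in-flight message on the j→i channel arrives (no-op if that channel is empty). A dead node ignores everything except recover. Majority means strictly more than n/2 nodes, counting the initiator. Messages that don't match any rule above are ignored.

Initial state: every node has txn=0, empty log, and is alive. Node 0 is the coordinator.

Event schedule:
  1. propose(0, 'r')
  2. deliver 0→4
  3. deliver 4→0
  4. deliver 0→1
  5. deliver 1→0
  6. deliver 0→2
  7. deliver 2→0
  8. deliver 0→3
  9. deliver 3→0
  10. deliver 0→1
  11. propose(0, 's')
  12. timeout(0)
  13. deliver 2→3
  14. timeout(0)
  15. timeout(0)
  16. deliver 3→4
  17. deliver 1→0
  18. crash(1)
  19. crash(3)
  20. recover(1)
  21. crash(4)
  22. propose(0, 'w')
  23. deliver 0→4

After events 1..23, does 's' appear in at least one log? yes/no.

no

after 1 — propose(0,'r'): n0:coor/t1/[-]
after 2 — deliver 0→4: n4:part/t1/[-]
after 3 — deliver 4→0: ·
after 4 — deliver 0→1: n1:part/t1/[-]
after 5 — deliver 1→0: ·
after 6 — deliver 0→2: n2:part/t1/[-]
after 7 — deliver 2→0: ·
after 8 — deliver 0→3: n3:part/t1/[-]
after 9 — deliver 3→0: n0:coor/t1/[r]
after 10 — deliver 0→1: n1:part/t1/[r]
after 11 — propose(0,'s'): n0:coor/t2/[r]
after 12 — timeout(0): n0:coor/t3/[r]
after 13 — deliver 2→3: ·
after 14 — timeout(0): n0:coor/t4/[r]
after 15 — timeout(0): n0:coor/t5/[r]
after 16 — deliver 3→4: ·
after 17 — deliver 1→0: ·
after 18 — crash(1): n1:✗part/t1/[r]
after 19 — crash(3): n3:✗part/t1/[-]
after 20 — recover(1): n1:part/t1/[r]
after 21 — crash(4): n4:✗part/t1/[-]
after 22 — propose(0,'w'): n0:coor/t6/[r]
after 23 — deliver 0→4: ·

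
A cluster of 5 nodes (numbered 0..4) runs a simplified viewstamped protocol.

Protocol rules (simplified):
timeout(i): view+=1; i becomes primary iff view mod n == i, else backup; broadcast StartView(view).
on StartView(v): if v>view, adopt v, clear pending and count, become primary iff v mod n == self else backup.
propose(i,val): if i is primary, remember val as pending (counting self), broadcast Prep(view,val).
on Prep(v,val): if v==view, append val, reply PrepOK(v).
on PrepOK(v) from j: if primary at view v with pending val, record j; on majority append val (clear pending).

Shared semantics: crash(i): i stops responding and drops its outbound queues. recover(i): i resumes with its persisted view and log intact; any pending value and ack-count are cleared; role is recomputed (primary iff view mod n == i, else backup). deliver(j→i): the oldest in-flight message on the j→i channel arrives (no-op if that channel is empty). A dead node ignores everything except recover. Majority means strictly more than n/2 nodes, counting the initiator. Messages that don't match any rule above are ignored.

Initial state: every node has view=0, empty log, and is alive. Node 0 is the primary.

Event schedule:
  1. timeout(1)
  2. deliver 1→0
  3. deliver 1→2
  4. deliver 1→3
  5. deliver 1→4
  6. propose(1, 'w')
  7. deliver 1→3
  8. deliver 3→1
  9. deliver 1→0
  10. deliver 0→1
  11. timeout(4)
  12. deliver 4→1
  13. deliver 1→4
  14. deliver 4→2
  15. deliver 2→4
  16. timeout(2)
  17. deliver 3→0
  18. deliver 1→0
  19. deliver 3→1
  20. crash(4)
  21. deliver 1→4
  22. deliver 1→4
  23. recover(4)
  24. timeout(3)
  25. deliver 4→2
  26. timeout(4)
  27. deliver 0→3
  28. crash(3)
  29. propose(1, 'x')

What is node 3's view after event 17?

1

step 1 timeout(1): 1={prim,v=1,log=-}
step 2 deliver 1→0: 0={back,v=1,log=-}
step 3 deliver 1→2: 2={back,v=1,log=-}
step 4 deliver 1→3: 3={back,v=1,log=-}
step 5 deliver 1→4: 4={back,v=1,log=-}
step 6 propose(1,'w'): —
step 7 deliver 1→3: 3={back,v=1,log=w}
step 8 deliver 3→1: —
step 9 deliver 1→0: 0={back,v=1,log=w}
step 10 deliver 0→1: 1={prim,v=1,log=w}
step 11 timeout(4): 4={back,v=2,log=-}
step 12 deliver 4→1: 1={back,v=2,log=w}
step 13 deliver 1→4: —
step 14 deliver 4→2: 2={prim,v=2,log=-}
step 15 deliver 2→4: —
step 16 timeout(2): 2={back,v=3,log=-}
step 17 deliver 3→0: —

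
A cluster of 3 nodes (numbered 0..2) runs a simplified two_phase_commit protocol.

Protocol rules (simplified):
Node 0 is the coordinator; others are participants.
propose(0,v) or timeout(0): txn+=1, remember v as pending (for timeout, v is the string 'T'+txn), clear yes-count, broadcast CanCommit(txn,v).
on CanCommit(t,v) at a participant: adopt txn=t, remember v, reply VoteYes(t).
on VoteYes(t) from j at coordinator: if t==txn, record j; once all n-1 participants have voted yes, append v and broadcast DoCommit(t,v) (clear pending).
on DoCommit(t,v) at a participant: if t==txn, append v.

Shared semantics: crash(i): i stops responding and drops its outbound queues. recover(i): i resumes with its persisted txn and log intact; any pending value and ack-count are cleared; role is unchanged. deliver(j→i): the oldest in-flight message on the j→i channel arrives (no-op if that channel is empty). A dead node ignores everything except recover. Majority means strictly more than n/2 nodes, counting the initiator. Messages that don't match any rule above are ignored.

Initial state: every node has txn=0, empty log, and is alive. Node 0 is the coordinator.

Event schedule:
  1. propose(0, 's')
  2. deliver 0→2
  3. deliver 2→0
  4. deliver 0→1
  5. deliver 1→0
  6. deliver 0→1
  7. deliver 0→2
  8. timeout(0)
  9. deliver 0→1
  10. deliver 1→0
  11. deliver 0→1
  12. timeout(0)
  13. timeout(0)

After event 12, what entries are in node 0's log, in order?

[1] propose(0,'s') → N0(coor t1 [-])
[2] deliver 0→2 → N2(part t1 [-])
[3] deliver 2→0 → ∅
[4] deliver 0→1 → N1(part t1 [-])
[5] deliver 1→0 → N0(coor t1 [s])
[6] deliver 0→1 → N1(part t1 [s])
[7] deliver 0→2 → N2(part t1 [s])
[8] timeout(0) → N0(coor t2 [s])
[9] deliver 0→1 → N1(part t2 [s])
[10] deliver 1→0 → ∅
[11] deliver 0→1 → ∅
[12] timeout(0) → N0(coor t3 [s])

s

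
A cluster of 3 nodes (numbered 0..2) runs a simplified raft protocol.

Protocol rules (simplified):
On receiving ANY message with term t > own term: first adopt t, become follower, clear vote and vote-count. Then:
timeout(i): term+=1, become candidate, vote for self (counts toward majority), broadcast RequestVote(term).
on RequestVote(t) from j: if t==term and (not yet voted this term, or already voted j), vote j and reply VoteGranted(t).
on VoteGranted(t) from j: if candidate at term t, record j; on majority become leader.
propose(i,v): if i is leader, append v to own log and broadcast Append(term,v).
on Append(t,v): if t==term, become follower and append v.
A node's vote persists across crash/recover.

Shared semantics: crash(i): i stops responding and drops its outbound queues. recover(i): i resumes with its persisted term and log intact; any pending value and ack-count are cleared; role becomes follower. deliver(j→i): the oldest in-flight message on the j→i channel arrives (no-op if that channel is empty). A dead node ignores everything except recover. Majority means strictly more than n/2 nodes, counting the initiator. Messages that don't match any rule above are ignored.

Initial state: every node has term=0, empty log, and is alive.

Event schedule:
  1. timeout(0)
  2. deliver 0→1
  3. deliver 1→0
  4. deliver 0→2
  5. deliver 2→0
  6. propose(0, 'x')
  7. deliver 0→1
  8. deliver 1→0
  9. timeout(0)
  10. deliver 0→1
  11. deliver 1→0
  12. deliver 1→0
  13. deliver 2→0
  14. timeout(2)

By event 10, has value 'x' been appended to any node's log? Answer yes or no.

yes

step 1 timeout(0): 0={cand,t=1,log=-}
step 2 deliver 0→1: 1={foll,t=1,log=-}
step 3 deliver 1→0: 0={lead,t=1,log=-}
step 4 deliver 0→2: 2={foll,t=1,log=-}
step 5 deliver 2→0: —
step 6 propose(0,'x'): 0={lead,t=1,log=x}
step 7 deliver 0→1: 1={foll,t=1,log=x}
step 8 deliver 1→0: —
step 9 timeout(0): 0={cand,t=2,log=x}
step 10 deliver 0→1: 1={foll,t=2,log=x}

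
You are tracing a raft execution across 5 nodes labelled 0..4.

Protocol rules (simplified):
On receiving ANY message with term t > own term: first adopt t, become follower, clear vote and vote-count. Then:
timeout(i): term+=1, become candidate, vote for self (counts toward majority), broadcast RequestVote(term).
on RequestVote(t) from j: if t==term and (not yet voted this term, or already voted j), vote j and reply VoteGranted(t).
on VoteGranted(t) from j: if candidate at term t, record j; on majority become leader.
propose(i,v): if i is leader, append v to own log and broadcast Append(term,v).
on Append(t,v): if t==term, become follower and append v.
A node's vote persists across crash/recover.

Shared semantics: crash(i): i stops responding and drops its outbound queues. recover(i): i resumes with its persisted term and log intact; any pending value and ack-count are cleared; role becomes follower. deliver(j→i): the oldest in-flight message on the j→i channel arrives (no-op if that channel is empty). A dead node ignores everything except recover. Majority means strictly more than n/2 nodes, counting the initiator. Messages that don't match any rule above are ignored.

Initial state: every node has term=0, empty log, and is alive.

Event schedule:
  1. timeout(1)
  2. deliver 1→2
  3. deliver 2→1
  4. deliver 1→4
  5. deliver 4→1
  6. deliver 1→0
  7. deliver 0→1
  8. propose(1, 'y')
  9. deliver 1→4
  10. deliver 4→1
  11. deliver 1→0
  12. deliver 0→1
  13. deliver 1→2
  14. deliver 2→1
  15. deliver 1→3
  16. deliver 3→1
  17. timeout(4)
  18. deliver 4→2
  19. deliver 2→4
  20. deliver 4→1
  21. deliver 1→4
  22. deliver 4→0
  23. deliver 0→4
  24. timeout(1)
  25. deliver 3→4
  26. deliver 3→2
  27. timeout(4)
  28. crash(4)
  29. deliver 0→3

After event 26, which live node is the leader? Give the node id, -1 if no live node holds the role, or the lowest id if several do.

step 1 timeout(1): 1={cand,t=1,log=-}
step 2 deliver 1→2: 2={foll,t=1,log=-}
step 3 deliver 2→1: —
step 4 deliver 1→4: 4={foll,t=1,log=-}
step 5 deliver 4→1: 1={lead,t=1,log=-}
step 6 deliver 1→0: 0={foll,t=1,log=-}
step 7 deliver 0→1: —
step 8 propose(1,'y'): 1={lead,t=1,log=y}
step 9 deliver 1→4: 4={foll,t=1,log=y}
step 10 deliver 4→1: —
step 11 deliver 1→0: 0={foll,t=1,log=y}
step 12 deliver 0→1: —
step 13 deliver 1→2: 2={foll,t=1,log=y}
step 14 deliver 2→1: —
step 15 deliver 1→3: 3={foll,t=1,log=-}
step 16 deliver 3→1: —
step 17 timeout(4): 4={cand,t=2,log=y}
step 18 deliver 4→2: 2={foll,t=2,log=y}
step 19 deliver 2→4: —
step 20 deliver 4→1: 1={foll,t=2,log=y}
step 21 deliver 1→4: 4={lead,t=2,log=y}
step 22 deliver 4→0: 0={foll,t=2,log=y}
step 23 deliver 0→4: —
step 24 timeout(1): 1={cand,t=3,log=y}
step 25 deliver 3→4: —
step 26 deliver 3→2: —

4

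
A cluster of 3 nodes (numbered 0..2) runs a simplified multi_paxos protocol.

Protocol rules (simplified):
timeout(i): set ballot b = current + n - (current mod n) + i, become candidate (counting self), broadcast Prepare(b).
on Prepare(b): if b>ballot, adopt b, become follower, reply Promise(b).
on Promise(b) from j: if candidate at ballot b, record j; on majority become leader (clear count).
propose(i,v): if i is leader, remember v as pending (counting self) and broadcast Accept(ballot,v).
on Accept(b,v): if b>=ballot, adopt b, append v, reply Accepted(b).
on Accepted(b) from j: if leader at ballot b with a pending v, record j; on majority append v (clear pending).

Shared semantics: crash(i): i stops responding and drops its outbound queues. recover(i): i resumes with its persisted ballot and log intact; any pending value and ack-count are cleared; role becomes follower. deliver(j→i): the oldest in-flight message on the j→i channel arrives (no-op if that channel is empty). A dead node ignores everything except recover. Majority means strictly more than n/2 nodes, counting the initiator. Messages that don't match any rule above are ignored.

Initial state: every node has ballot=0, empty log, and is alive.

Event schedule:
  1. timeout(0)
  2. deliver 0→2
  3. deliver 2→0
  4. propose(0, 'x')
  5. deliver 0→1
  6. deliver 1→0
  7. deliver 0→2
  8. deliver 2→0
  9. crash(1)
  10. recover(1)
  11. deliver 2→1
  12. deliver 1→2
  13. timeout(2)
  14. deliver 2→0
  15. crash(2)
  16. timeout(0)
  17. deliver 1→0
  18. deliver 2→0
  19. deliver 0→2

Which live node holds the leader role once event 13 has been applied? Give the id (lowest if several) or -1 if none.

after 1 — timeout(0): n0:cand/b3/[-]
after 2 — deliver 0→2: n2:foll/b3/[-]
after 3 — deliver 2→0: n0:lead/b3/[-]
after 4 — propose(0,'x'): ·
after 5 — deliver 0→1: n1:foll/b3/[-]
after 6 — deliver 1→0: ·
after 7 — deliver 0→2: n2:foll/b3/[x]
after 8 — deliver 2→0: n0:lead/b3/[x]
after 9 — crash(1): n1:✗foll/b3/[-]
after 10 — recover(1): n1:foll/b3/[-]
after 11 — deliver 2→1: ·
after 12 — deliver 1→2: ·
after 13 — timeout(2): n2:cand/b8/[x]

0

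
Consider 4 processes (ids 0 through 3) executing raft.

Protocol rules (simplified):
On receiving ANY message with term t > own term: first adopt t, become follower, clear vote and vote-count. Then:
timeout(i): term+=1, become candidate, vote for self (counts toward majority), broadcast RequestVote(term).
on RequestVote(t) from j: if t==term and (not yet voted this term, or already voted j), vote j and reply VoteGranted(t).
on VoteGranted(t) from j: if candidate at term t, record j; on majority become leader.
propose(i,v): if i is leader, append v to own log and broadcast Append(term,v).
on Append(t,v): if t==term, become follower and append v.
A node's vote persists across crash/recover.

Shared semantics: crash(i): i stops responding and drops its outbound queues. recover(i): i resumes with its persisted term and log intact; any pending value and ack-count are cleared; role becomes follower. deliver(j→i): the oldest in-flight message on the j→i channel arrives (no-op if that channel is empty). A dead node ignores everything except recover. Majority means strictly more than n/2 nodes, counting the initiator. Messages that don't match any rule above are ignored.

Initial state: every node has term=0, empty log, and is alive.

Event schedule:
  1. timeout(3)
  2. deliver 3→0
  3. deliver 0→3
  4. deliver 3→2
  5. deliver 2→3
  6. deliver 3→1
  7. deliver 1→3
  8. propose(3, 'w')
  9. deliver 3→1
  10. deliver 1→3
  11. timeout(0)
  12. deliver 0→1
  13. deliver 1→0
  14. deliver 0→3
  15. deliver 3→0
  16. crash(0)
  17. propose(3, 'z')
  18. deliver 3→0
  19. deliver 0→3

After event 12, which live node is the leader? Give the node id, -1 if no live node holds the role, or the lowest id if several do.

3

[1] timeout(3) → N3(cand t1 [-])
[2] deliver 3→0 → N0(foll t1 [-])
[3] deliver 0→3 → ∅
[4] deliver 3→2 → N2(foll t1 [-])
[5] deliver 2→3 → N3(lead t1 [-])
[6] deliver 3→1 → N1(foll t1 [-])
[7] deliver 1→3 → ∅
[8] propose(3,'w') → N3(lead t1 [w])
[9] deliver 3→1 → N1(foll t1 [w])
[10] deliver 1→3 → ∅
[11] timeout(0) → N0(cand t2 [-])
[12] deliver 0→1 → N1(foll t2 [w])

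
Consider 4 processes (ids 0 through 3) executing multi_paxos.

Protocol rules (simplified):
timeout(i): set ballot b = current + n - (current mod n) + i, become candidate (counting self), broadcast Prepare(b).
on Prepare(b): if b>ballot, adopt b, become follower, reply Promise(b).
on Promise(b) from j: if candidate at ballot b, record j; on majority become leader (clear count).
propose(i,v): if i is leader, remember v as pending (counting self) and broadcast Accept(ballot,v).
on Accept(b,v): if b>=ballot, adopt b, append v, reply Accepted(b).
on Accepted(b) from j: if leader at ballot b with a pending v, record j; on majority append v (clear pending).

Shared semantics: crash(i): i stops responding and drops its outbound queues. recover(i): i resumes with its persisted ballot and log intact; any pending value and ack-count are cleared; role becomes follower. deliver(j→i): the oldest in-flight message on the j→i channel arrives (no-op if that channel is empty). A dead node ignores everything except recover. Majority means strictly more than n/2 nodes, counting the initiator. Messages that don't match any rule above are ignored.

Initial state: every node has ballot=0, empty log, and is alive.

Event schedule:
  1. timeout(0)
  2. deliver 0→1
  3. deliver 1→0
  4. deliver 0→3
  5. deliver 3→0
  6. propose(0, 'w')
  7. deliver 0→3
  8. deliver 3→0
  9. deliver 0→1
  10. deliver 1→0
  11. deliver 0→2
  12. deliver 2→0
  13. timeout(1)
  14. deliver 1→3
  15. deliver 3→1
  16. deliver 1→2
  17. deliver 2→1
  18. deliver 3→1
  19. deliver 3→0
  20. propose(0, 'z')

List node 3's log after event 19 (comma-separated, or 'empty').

w

e1 timeout(0): 0[cand,b=4,-]
e2 deliver 0→1: 1[foll,b=4,-]
e3 deliver 1→0: ·
e4 deliver 0→3: 3[foll,b=4,-]
e5 deliver 3→0: 0[lead,b=4,-]
e6 propose(0,'w'): ·
e7 deliver 0→3: 3[foll,b=4,w]
e8 deliver 3→0: ·
e9 deliver 0→1: 1[foll,b=4,w]
e10 deliver 1→0: 0[lead,b=4,w]
e11 deliver 0→2: 2[foll,b=4,-]
e12 deliver 2→0: ·
e13 timeout(1): 1[cand,b=9,w]
e14 deliver 1→3: 3[foll,b=9,w]
e15 deliver 3→1: ·
e16 deliver 1→2: 2[foll,b=9,-]
e17 deliver 2→1: 1[lead,b=9,w]
e18 deliver 3→1: ·
e19 deliver 3→0: ·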